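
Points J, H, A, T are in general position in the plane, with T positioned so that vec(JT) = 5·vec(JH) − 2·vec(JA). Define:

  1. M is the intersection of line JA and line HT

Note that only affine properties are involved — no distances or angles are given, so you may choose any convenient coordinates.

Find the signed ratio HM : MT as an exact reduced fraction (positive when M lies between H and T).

HM:MT = -1/5

Choose coordinates J = (0, 0), H = (1, 0), A = (0, 1), T = (5, -2).
1. M is the intersection of line JA and line HT ⇒ M = (0, 1/2)
M = H + t·(T−H) with t = -1/4, so HM:MT = t:(1−t) = -1/4:5/4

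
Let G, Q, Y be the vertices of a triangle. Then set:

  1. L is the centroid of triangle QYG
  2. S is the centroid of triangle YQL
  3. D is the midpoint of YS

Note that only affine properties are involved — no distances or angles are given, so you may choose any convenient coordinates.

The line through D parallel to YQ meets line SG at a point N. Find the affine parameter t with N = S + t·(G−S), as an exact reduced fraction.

Set G = (0, 0), Q = (1, 0), Y = (0, 1); any affine frame gives the same invariant.
1. L is the centroid of triangle QYG ⇒ L = (1/3, 1/3)
2. S is the centroid of triangle YQL ⇒ S = (4/9, 4/9)
3. D is the midpoint of YS ⇒ D = (2/9, 13/18)
through D parallel to YQ: direction (1, -1); meets SG at N = (17/36, 17/36)
N = S + t·(G−S) with t = -1/16

t = -1/16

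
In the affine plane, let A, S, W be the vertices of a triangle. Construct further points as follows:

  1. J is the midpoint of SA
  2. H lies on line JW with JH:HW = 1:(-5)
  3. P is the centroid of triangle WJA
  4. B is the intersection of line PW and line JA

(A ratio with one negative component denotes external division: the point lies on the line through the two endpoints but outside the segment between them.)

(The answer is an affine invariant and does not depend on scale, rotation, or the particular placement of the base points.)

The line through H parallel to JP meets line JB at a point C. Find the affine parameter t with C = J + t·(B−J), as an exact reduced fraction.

t = 1/2

Set A = (0, 0), S = (1, 0), W = (0, 1); any affine frame gives the same invariant.
1. J is the midpoint of SA ⇒ J = (1/2, 0)
2. H lies on line JW with JH:HW = 1:(-5) ⇒ H = (5/8, -1/4)
3. P is the centroid of triangle WJA ⇒ P = (1/6, 1/3)
4. B is the intersection of line PW and line JA ⇒ B = (1/4, 0)
through H parallel to JP: direction (-1/3, 1/3); meets JB at C = (3/8, 0)
C = J + t·(B−J) with t = 1/2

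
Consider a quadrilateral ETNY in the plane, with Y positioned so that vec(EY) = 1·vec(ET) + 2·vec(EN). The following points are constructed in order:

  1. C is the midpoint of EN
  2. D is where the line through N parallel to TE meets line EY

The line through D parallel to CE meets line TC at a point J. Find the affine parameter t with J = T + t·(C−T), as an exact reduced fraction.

t = 1/2

Set E = (0, 0), T = (1, 0), N = (0, 1), Y = (1, 2); any affine frame gives the same invariant.
1. C is the midpoint of EN ⇒ C = (0, 1/2)
2. D is where the line through N parallel to TE meets line EY ⇒ D = (1/2, 1)
through D parallel to CE: direction (0, -1/2); meets TC at J = (1/2, 1/4)
J = T + t·(C−T) with t = 1/2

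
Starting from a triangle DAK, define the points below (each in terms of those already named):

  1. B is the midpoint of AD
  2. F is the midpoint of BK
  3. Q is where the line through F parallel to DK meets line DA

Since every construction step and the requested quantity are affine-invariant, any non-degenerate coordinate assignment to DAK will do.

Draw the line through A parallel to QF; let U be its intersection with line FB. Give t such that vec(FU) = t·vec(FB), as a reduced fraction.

t = 3

Assign D = (0, 0), A = (1, 0), K = (0, 1) — the answer is frame-independent, so this choice is without loss of generality.
1. B is the midpoint of AD ⇒ B = (1/2, 0)
2. F is the midpoint of BK ⇒ F = (1/4, 1/2)
3. Q is where the line through F parallel to DK meets line DA ⇒ Q = (1/4, 0)
through A parallel to QF: direction (0, 1/2); meets FB at U = (1, -1)
U = F + t·(B−F) with t = 3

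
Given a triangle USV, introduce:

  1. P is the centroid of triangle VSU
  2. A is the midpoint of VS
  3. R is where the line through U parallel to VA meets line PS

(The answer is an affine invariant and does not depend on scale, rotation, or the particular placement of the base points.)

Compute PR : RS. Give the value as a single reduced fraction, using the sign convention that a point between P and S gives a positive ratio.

Set U = (0, 0), S = (1, 0), V = (0, 1); any affine frame gives the same invariant.
1. P is the centroid of triangle VSU ⇒ P = (1/3, 1/3)
2. A is the midpoint of VS ⇒ A = (1/2, 1/2)
3. R is where the line through U parallel to VA meets line PS ⇒ R = (-1, 1)
R = P + t·(S−P) with t = -2, so PR:RS = t:(1−t) = -2:3

PR:RS = -2/3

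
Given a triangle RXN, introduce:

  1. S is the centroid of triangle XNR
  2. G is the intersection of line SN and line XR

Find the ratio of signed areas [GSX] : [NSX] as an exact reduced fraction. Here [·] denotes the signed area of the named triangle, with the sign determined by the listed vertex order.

[GSX]:[NSX] = -1/2

Assign R = (0, 0), X = (1, 0), N = (0, 1) — the answer is frame-independent, so this choice is without loss of generality.
1. S is the centroid of triangle XNR ⇒ S = (1/3, 1/3)
2. G is the intersection of line SN and line XR ⇒ G = (1/2, 0)
2·[GSX] = -1/6, 2·[NSX] = 1/3
[GSX]:[NSX] = -1/6:1/3 = -1/2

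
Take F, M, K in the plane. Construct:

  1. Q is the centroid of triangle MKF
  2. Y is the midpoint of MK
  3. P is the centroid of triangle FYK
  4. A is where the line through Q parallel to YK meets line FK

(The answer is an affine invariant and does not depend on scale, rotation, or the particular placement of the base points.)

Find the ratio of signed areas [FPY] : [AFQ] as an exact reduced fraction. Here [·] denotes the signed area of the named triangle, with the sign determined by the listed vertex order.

[FPY]:[AFQ] = -3/4

Work in coordinates with F = (0, 0), M = (1, 0), K = (0, 1).
1. Q is the centroid of triangle MKF ⇒ Q = (1/3, 1/3)
2. Y is the midpoint of MK ⇒ Y = (1/2, 1/2)
3. P is the centroid of triangle FYK ⇒ P = (1/6, 1/2)
4. A is where the line through Q parallel to YK meets line FK ⇒ A = (0, 2/3)
2·[FPY] = -1/6, 2·[AFQ] = 2/9
[FPY]:[AFQ] = -1/6:2/9 = -3/4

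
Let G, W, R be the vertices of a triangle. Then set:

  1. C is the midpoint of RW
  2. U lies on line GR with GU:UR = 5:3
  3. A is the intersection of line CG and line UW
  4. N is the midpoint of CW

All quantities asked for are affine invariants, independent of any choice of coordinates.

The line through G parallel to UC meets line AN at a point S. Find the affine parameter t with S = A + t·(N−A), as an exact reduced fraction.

Assign G = (0, 0), W = (1, 0), R = (0, 1) — the answer is frame-independent, so this choice is without loss of generality.
1. C is the midpoint of RW ⇒ C = (1/2, 1/2)
2. U lies on line GR with GU:UR = 5:3 ⇒ U = (0, 5/8)
3. A is the intersection of line CG and line UW ⇒ A = (5/13, 5/13)
4. N is the midpoint of CW ⇒ N = (3/4, 1/4)
through G parallel to UC: direction (1/2, -1/8); meets AN at S = (40/9, -10/9)
S = A + t·(N−A) with t = 100/9

t = 100/9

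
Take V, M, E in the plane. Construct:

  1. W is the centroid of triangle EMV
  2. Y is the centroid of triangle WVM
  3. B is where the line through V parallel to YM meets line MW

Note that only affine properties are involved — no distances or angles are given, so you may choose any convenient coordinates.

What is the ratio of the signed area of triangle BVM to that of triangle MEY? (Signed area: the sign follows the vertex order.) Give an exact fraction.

Assign V = (0, 0), M = (1, 0), E = (0, 1) — the answer is frame-independent, so this choice is without loss of generality.
1. W is the centroid of triangle EMV ⇒ W = (1/3, 1/3)
2. Y is the centroid of triangle WVM ⇒ Y = (4/9, 1/9)
3. B is where the line through V parallel to YM meets line MW ⇒ B = (5/3, -1/3)
2·[BVM] = -1/3, 2·[MEY] = 4/9
[BVM]:[MEY] = -1/3:4/9 = -3/4

[BVM]:[MEY] = -3/4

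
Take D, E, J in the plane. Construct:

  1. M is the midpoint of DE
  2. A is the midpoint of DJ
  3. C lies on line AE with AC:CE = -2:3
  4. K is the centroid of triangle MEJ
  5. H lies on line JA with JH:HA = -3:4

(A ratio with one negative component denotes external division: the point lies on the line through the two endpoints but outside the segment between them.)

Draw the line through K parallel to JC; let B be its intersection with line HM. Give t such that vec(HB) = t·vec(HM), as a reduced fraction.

Set D = (0, 0), E = (1, 0), J = (0, 1); any affine frame gives the same invariant.
1. M is the midpoint of DE ⇒ M = (1/2, 0)
2. A is the midpoint of DJ ⇒ A = (0, 1/2)
3. C lies on line AE with AC:CE = -2:3 ⇒ C = (-2, 3/2)
4. K is the centroid of triangle MEJ ⇒ K = (1/2, 1/3)
5. H lies on line JA with JH:HA = -3:4 ⇒ H = (0, 5/2)
through K parallel to JC: direction (-2, 1/2); meets HM at B = (49/114, 20/57)
B = H + t·(M−H) with t = 49/57

t = 49/57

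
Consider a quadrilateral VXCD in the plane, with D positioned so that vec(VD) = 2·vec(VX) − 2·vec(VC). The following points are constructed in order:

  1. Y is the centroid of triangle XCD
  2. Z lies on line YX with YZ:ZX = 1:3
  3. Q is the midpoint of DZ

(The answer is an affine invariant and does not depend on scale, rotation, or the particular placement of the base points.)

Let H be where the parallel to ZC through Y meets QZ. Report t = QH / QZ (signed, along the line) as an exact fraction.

t = 2/3

Work in coordinates with V = (0, 0), X = (1, 0), C = (0, 1), D = (2, -2).
1. Y is the centroid of triangle XCD ⇒ Y = (1, -1/3)
2. Z lies on line YX with YZ:ZX = 1:3 ⇒ Z = (1, -1/4)
3. Q is the midpoint of DZ ⇒ Q = (3/2, -9/8)
through Y parallel to ZC: direction (-1, 5/4); meets QZ at H = (7/6, -13/24)
H = Q + t·(Z−Q) with t = 2/3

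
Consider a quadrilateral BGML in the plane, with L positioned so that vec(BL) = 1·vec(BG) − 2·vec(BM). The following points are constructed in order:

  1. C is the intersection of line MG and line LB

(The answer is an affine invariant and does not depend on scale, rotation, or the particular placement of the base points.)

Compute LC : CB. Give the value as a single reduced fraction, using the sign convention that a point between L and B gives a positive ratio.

LC:CB = -2

Work in coordinates with B = (0, 0), G = (1, 0), M = (0, 1), L = (1, -2).
1. C is the intersection of line MG and line LB ⇒ C = (-1, 2)
C = L + t·(B−L) with t = 2, so LC:CB = t:(1−t) = 2:-1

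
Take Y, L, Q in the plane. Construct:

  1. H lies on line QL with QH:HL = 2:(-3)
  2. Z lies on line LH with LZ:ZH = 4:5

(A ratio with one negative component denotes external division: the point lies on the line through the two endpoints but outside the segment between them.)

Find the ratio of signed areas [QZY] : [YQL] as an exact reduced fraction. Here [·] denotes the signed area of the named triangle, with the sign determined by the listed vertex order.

[QZY]:[YQL] = -1/3

Choose coordinates Y = (0, 0), L = (1, 0), Q = (0, 1).
1. H lies on line QL with QH:HL = 2:(-3) ⇒ H = (-2, 3)
2. Z lies on line LH with LZ:ZH = 4:5 ⇒ Z = (-1/3, 4/3)
2·[QZY] = 1/3, 2·[YQL] = -1
[QZY]:[YQL] = 1/3:-1 = -1/3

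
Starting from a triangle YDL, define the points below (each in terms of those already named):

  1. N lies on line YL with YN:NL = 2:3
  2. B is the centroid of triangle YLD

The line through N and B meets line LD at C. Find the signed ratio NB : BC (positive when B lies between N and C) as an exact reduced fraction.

Assign Y = (0, 0), D = (1, 0), L = (0, 1) — the answer is frame-independent, so this choice is without loss of generality.
1. N lies on line YL with YN:NL = 2:3 ⇒ N = (0, 2/5)
2. B is the centroid of triangle YLD ⇒ B = (1/3, 1/3)
line NB meets LD at C = (3/4, 1/4)
B = N + t·(C−N) with t = 4/9, so NB:BC = 4/9:5/9

NB:BC = 4/5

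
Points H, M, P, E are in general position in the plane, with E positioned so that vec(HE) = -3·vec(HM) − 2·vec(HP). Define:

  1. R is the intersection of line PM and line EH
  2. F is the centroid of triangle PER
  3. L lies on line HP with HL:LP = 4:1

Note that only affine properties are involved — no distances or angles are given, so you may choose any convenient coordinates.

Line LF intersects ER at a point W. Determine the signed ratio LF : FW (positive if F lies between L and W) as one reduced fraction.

Choose coordinates H = (0, 0), M = (1, 0), P = (0, 1), E = (-3, -2).
1. R is the intersection of line PM and line EH ⇒ R = (3/5, 2/5)
2. F is the centroid of triangle PER ⇒ F = (-4/5, -1/5)
3. L lies on line HP with HL:LP = 4:1 ⇒ L = (0, 4/5)
line LF meets ER at W = (-48/35, -32/35)
F = L + t·(W−L) with t = 7/12, so LF:FW = 7/12:5/12

LF:FW = 7/5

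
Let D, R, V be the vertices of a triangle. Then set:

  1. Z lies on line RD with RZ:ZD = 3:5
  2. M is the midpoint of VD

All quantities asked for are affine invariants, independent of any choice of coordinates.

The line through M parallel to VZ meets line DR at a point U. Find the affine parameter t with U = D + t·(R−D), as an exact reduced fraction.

Choose coordinates D = (0, 0), R = (1, 0), V = (0, 1).
1. Z lies on line RD with RZ:ZD = 3:5 ⇒ Z = (5/8, 0)
2. M is the midpoint of VD ⇒ M = (0, 1/2)
through M parallel to VZ: direction (5/8, -1); meets DR at U = (5/16, 0)
U = D + t·(R−D) with t = 5/16

t = 5/16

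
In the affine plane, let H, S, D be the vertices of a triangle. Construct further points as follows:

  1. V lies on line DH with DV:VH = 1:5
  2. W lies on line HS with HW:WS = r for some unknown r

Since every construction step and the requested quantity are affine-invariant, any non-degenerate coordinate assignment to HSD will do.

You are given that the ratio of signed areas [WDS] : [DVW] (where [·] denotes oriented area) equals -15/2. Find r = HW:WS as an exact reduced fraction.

Assign H = (0, 0), S = (1, 0), D = (0, 1) — the answer is frame-independent, so this choice is without loss of generality.
1. V lies on line DH with DV:VH = 1:5 ⇒ V = (0, 5/6)
2. With HW:WS = r, write λ = r/(r+1) so W = H + λ·(S−H); W is affine-linear in λ
Every point depending on W is an affine combination of W and λ-independent points, so each such coordinate is linear in λ; the λ² term in each signed area is a multiple of (S−H)×(S−H) = 0, so 2·[WDS] and 2·[DVW] are each linear in λ. Evaluating at λ=0 and λ=1:
  2·[WDS] = λ − 1,   2·[DVW] = 1/6·λ
So [WDS]:[DVW] = (λ − 1) / (1/6·λ). Setting this equal to -15/2:
  λ − 1 = -15/2·(1/6·λ)  ⇒  λ = 4/9
Then r = λ/(1−λ) = (4/9)/(5/9) = 4/5. Check: with r = 4/5, W = (4/9, 0) and [WDS]:[DVW] = -15/2 as required.

r = 4/5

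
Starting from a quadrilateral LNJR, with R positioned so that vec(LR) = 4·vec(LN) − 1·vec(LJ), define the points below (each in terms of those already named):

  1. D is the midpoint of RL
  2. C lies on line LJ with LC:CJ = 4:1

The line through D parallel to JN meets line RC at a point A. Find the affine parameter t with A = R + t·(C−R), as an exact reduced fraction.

t = 15/22

Set L = (0, 0), N = (1, 0), J = (0, 1), R = (4, -1); any affine frame gives the same invariant.
1. D is the midpoint of RL ⇒ D = (2, -1/2)
2. C lies on line LJ with LC:CJ = 4:1 ⇒ C = (0, 4/5)
through D parallel to JN: direction (1, -1); meets RC at A = (14/11, 5/22)
A = R + t·(C−R) with t = 15/22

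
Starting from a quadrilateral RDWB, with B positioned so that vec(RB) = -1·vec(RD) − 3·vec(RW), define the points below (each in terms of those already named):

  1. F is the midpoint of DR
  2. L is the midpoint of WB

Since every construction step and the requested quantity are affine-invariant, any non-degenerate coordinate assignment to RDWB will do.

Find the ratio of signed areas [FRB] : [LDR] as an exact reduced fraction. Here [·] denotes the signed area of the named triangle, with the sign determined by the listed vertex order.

[FRB]:[LDR] = 3/2

Assign R = (0, 0), D = (1, 0), W = (0, 1), B = (-1, -3) — the answer is frame-independent, so this choice is without loss of generality.
1. F is the midpoint of DR ⇒ F = (1/2, 0)
2. L is the midpoint of WB ⇒ L = (-1/2, -1)
2·[FRB] = 3/2, 2·[LDR] = 1
[FRB]:[LDR] = 3/2:1 = 3/2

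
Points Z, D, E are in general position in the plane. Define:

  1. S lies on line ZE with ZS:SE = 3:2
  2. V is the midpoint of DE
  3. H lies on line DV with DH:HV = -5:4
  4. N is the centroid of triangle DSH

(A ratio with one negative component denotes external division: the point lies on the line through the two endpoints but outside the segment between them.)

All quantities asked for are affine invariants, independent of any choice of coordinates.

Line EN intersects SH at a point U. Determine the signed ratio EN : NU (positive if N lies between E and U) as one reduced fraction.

EN:NU = 4/5

Set Z = (0, 0), D = (1, 0), E = (0, 1); any affine frame gives the same invariant.
1. S lies on line ZE with ZS:SE = 3:2 ⇒ S = (0, 3/5)
2. V is the midpoint of DE ⇒ V = (1/2, 1/2)
3. H lies on line DV with DH:HV = -5:4 ⇒ H = (-3/2, 5/2)
4. N is the centroid of triangle DSH ⇒ N = (-1/6, 31/30)
line EN meets SH at U = (-3/8, 43/40)
N = E + t·(U−E) with t = 4/9, so EN:NU = 4/9:5/9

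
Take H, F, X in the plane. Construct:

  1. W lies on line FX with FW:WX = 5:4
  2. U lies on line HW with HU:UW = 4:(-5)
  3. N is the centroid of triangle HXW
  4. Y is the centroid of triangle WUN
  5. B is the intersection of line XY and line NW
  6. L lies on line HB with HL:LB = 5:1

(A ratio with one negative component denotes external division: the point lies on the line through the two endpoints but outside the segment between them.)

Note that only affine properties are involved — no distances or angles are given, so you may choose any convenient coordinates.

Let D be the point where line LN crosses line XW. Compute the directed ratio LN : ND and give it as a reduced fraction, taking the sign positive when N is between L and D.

Choose coordinates H = (0, 0), F = (1, 0), X = (0, 1).
1. W lies on line FX with FW:WX = 5:4 ⇒ W = (4/9, 5/9)
2. U lies on line HW with HU:UW = 4:(-5) ⇒ U = (-16/9, -20/9)
3. N is the centroid of triangle HXW ⇒ N = (4/27, 14/27)
4. Y is the centroid of triangle WUN ⇒ Y = (-32/81, -31/81)
5. B is the intersection of line XY and line NW ⇒ B = (-4/27, 13/27)
6. L lies on line HB with HL:LB = 5:1 ⇒ L = (-10/81, 65/162)
line LN meets XW at D = (8/21, 13/21)
N = L + t·(D−L) with t = 7/13, so LN:ND = 7/13:6/13

LN:ND = 7/6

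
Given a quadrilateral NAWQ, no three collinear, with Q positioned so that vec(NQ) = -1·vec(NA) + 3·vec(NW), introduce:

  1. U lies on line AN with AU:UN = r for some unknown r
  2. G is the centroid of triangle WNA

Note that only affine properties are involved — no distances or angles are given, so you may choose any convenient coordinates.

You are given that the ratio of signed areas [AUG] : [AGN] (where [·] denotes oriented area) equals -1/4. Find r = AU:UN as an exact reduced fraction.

r = 1/3

Set N = (0, 0), A = (1, 0), W = (0, 1), Q = (-1, 3); any affine frame gives the same invariant.
1. With AU:UN = r, write λ = r/(r+1) so U = A + λ·(N−A); U is affine-linear in λ
2. G is the centroid of triangle WNA ⇒ G = (1/3, 1/3)
Every point depending on U is an affine combination of U and λ-independent points, so each such coordinate is linear in λ; the λ² term in each signed area is a multiple of (N−A)×(N−A) = 0, so 2·[AUG] and 2·[AGN] are each linear in λ. Evaluating at λ=0 and λ=1:
  2·[AUG] = -1/3·λ,   2·[AGN] = 1/3
So [AUG]:[AGN] = (-1/3·λ) / (1/3). Setting this equal to -1/4:
  -1/3·λ = -1/4·(1/3)  ⇒  λ = 1/4
Then r = λ/(1−λ) = (1/4)/(3/4) = 1/3. Check: with r = 1/3, U = (3/4, 0) and [AUG]:[AGN] = -1/4 as required.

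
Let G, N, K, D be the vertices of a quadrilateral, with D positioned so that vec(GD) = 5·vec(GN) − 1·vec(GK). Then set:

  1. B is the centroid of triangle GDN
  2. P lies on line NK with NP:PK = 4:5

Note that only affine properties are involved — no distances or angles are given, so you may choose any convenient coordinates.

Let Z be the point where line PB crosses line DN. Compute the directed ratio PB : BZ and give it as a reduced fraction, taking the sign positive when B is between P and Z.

Work in coordinates with G = (0, 0), N = (1, 0), K = (0, 1), D = (5, -1).
1. B is the centroid of triangle GDN ⇒ B = (2, -1/3)
2. P lies on line NK with NP:PK = 4:5 ⇒ P = (5/9, 4/9)
line PB meets DN at Z = (77/45, -8/45)
B = P + t·(Z−P) with t = 5/4, so PB:BZ = 5/4:-1/4

PB:BZ = -5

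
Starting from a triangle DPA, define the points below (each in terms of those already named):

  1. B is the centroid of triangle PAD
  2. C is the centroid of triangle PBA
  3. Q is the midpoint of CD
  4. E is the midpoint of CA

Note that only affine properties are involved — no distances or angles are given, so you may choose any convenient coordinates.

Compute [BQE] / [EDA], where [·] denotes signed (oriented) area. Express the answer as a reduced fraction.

[BQE]:[EDA] = 1/4

Assign D = (0, 0), P = (1, 0), A = (0, 1) — the answer is frame-independent, so this choice is without loss of generality.
1. B is the centroid of triangle PAD ⇒ B = (1/3, 1/3)
2. C is the centroid of triangle PBA ⇒ C = (4/9, 4/9)
3. Q is the midpoint of CD ⇒ Q = (2/9, 2/9)
4. E is the midpoint of CA ⇒ E = (2/9, 13/18)
2·[BQE] = -1/18, 2·[EDA] = -2/9
[BQE]:[EDA] = -1/18:-2/9 = 1/4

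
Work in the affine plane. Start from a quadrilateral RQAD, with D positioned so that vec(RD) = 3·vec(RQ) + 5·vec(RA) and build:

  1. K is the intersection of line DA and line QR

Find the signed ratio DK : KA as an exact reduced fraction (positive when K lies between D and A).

Assign R = (0, 0), Q = (1, 0), A = (0, 1), D = (3, 5) — the answer is frame-independent, so this choice is without loss of generality.
1. K is the intersection of line DA and line QR ⇒ K = (-3/4, 0)
K = D + t·(A−D) with t = 5/4, so DK:KA = t:(1−t) = 5/4:-1/4

DK:KA = -5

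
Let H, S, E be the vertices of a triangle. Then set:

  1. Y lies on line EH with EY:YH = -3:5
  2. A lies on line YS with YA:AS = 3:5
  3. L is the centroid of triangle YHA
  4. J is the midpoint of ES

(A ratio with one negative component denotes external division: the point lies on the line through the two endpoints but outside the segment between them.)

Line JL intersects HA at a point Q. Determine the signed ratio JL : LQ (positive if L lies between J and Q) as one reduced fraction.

Work in coordinates with H = (0, 0), S = (1, 0), E = (0, 1).
1. Y lies on line EH with EY:YH = -3:5 ⇒ Y = (0, 5/2)
2. A lies on line YS with YA:AS = 3:5 ⇒ A = (3/8, 25/16)
3. L is the centroid of triangle YHA ⇒ L = (1/8, 65/48)
4. J is the midpoint of ES ⇒ J = (1/2, 1/2)
line JL meets HA at Q = (59/232, 1475/1392)
L = J + t·(Q−J) with t = 29/19, so JL:LQ = 29/19:-10/19

JL:LQ = -29/10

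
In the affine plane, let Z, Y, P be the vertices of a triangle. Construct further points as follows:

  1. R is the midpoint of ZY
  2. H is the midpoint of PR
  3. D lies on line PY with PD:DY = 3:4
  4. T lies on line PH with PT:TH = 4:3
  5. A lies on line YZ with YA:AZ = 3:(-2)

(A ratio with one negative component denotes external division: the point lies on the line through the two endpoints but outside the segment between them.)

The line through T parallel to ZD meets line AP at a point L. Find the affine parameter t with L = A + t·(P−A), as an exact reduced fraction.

Set Z = (0, 0), Y = (1, 0), P = (0, 1); any affine frame gives the same invariant.
1. R is the midpoint of ZY ⇒ R = (1/2, 0)
2. H is the midpoint of PR ⇒ H = (1/4, 1/2)
3. D lies on line PY with PD:DY = 3:4 ⇒ D = (3/7, 4/7)
4. T lies on line PH with PT:TH = 4:3 ⇒ T = (1/7, 5/7)
5. A lies on line YZ with YA:AZ = 3:(-2) ⇒ A = (-2, 0)
through T parallel to ZD: direction (3/7, 4/7); meets AP at L = (4/7, 9/7)
L = A + t·(P−A) with t = 9/7

t = 9/7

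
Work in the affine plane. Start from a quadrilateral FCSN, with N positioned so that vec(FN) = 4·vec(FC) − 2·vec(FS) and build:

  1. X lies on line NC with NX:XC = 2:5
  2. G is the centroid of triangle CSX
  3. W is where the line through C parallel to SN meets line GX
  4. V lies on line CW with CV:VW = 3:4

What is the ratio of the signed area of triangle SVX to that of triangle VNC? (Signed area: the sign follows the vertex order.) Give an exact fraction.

[SVX]:[VNC] = -9/7

Work in coordinates with F = (0, 0), C = (1, 0), S = (0, 1), N = (4, -2).
1. X lies on line NC with NX:XC = 2:5 ⇒ X = (22/7, -10/7)
2. G is the centroid of triangle CSX ⇒ G = (29/21, -1/7)
3. W is where the line through C parallel to SN meets line GX ⇒ W = (-17/3, 5)
4. V lies on line CW with CV:VW = 3:4 ⇒ V = (-13/7, 15/7)
2·[SVX] = 45/49, 2·[VNC] = -5/7
[SVX]:[VNC] = 45/49:-5/7 = -9/7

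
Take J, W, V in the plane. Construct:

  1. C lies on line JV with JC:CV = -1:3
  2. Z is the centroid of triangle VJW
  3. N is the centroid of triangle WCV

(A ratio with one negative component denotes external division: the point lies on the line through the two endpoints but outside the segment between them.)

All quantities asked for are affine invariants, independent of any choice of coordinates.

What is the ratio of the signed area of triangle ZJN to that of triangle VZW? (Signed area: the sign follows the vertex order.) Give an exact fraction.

[ZJN]:[VZW] = 1/6

Choose coordinates J = (0, 0), W = (1, 0), V = (0, 1).
1. C lies on line JV with JC:CV = -1:3 ⇒ C = (0, -1/2)
2. Z is the centroid of triangle VJW ⇒ Z = (1/3, 1/3)
3. N is the centroid of triangle WCV ⇒ N = (1/3, 1/6)
2·[ZJN] = 1/18, 2·[VZW] = 1/3
[ZJN]:[VZW] = 1/18:1/3 = 1/6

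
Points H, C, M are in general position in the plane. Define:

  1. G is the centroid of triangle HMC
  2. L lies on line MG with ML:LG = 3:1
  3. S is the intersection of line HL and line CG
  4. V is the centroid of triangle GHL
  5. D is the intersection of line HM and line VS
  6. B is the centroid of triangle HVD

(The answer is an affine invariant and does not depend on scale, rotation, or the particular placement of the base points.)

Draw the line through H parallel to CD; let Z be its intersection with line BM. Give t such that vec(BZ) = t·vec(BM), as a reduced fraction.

Assign H = (0, 0), C = (1, 0), M = (0, 1) — the answer is frame-independent, so this choice is without loss of generality.
1. G is the centroid of triangle HMC ⇒ G = (1/3, 1/3)
2. L lies on line MG with ML:LG = 3:1 ⇒ L = (1/4, 1/2)
3. S is the intersection of line HL and line CG ⇒ S = (1/5, 2/5)
4. V is the centroid of triangle GHL ⇒ V = (7/36, 5/18)
5. D is the intersection of line HM and line VS ⇒ D = (0, -4)
6. B is the centroid of triangle HVD ⇒ B = (7/108, -67/54)
through H parallel to CD: direction (-1, -4); meets BM at Z = (7/270, 14/135)
Z = B + t·(M−B) with t = 3/5

t = 3/5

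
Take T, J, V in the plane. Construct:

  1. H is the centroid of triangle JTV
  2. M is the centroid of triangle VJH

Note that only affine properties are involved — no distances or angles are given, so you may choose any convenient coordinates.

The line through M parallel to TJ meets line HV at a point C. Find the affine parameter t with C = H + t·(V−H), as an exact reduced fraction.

t = 1/6

Set T = (0, 0), J = (1, 0), V = (0, 1); any affine frame gives the same invariant.
1. H is the centroid of triangle JTV ⇒ H = (1/3, 1/3)
2. M is the centroid of triangle VJH ⇒ M = (4/9, 4/9)
through M parallel to TJ: direction (1, 0); meets HV at C = (5/18, 4/9)
C = H + t·(V−H) with t = 1/6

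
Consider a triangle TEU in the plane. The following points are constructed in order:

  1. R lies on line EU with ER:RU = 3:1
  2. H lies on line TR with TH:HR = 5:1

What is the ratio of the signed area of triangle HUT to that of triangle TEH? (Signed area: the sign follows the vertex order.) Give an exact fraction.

Assign T = (0, 0), E = (1, 0), U = (0, 1) — the answer is frame-independent, so this choice is without loss of generality.
1. R lies on line EU with ER:RU = 3:1 ⇒ R = (1/4, 3/4)
2. H lies on line TR with TH:HR = 5:1 ⇒ H = (5/24, 5/8)
2·[HUT] = 5/24, 2·[TEH] = 5/8
[HUT]:[TEH] = 5/24:5/8 = 1/3

[HUT]:[TEH] = 1/3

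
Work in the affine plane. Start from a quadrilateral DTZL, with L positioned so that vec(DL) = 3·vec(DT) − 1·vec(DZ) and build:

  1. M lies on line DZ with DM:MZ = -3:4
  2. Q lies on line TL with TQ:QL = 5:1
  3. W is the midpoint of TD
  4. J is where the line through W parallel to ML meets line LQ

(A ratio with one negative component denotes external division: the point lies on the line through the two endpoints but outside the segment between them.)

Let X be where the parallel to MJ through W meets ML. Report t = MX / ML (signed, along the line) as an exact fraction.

Set D = (0, 0), T = (1, 0), Z = (0, 1), L = (3, -1); any affine frame gives the same invariant.
1. M lies on line DZ with DM:MZ = -3:4 ⇒ M = (0, -3)
2. Q lies on line TL with TQ:QL = 5:1 ⇒ Q = (8/3, -5/6)
3. W is the midpoint of TD ⇒ W = (1/2, 0)
4. J is where the line through W parallel to ML meets line LQ ⇒ J = (5/7, 1/7)
through W parallel to MJ: direction (5/7, 22/7); meets ML at X = (-3/14, -22/7)
X = M + t·(L−M) with t = -1/14

t = -1/14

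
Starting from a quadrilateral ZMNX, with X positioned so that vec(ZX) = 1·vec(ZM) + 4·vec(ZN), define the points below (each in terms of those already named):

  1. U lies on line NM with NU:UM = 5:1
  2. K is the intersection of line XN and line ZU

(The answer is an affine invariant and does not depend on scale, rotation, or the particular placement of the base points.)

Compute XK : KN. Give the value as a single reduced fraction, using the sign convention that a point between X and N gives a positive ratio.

Choose coordinates Z = (0, 0), M = (1, 0), N = (0, 1), X = (1, 4).
1. U lies on line NM with NU:UM = 5:1 ⇒ U = (5/6, 1/6)
2. K is the intersection of line XN and line ZU ⇒ K = (-5/14, -1/14)
K = X + t·(N−X) with t = 19/14, so XK:KN = t:(1−t) = 19/14:-5/14

XK:KN = -19/5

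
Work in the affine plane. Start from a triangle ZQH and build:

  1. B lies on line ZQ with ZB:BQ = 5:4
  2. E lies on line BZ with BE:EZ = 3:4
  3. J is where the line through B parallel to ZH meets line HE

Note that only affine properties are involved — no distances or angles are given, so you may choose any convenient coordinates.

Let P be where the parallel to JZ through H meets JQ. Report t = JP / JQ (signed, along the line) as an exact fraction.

Set Z = (0, 0), Q = (1, 0), H = (0, 1); any affine frame gives the same invariant.
1. B lies on line ZQ with ZB:BQ = 5:4 ⇒ B = (5/9, 0)
2. E lies on line BZ with BE:EZ = 3:4 ⇒ E = (20/63, 0)
3. J is where the line through B parallel to ZH meets line HE ⇒ J = (5/9, -3/4)
through H parallel to JZ: direction (-5/9, 3/4); meets JQ at P = (215/243, -7/36)
P = J + t·(Q−J) with t = 20/27

t = 20/27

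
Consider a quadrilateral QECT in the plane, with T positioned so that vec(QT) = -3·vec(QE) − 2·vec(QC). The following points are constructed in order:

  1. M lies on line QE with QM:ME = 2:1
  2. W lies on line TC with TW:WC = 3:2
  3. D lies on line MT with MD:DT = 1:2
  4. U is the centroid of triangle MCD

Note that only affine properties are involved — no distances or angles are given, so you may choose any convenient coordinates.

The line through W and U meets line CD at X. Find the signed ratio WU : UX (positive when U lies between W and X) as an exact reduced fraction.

WU:UX = -17/5

Set Q = (0, 0), E = (1, 0), C = (0, 1), T = (-3, -2); any affine frame gives the same invariant.
1. M lies on line QE with QM:ME = 2:1 ⇒ M = (2/3, 0)
2. W lies on line TC with TW:WC = 3:2 ⇒ W = (-6/5, -1/5)
3. D lies on line MT with MD:DT = 1:2 ⇒ D = (-5/9, -2/3)
4. U is the centroid of triangle MCD ⇒ U = (1/27, 1/9)
line WU meets CD at X = (-50/153, 1/51)
U = W + t·(X−W) with t = 17/12, so WU:UX = 17/12:-5/12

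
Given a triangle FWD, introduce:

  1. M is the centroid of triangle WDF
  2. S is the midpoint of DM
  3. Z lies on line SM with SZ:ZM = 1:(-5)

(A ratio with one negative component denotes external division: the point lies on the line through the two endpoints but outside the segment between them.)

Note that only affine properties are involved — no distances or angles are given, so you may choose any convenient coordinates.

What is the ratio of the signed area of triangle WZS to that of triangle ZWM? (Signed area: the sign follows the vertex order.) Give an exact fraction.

Work in coordinates with F = (0, 0), W = (1, 0), D = (0, 1).
1. M is the centroid of triangle WDF ⇒ M = (1/3, 1/3)
2. S is the midpoint of DM ⇒ S = (1/6, 2/3)
3. Z lies on line SM with SZ:ZM = 1:(-5) ⇒ Z = (1/8, 3/4)
2·[WZS] = 1/24, 2·[ZWM] = -5/24
[WZS]:[ZWM] = 1/24:-5/24 = -1/5

[WZS]:[ZWM] = -1/5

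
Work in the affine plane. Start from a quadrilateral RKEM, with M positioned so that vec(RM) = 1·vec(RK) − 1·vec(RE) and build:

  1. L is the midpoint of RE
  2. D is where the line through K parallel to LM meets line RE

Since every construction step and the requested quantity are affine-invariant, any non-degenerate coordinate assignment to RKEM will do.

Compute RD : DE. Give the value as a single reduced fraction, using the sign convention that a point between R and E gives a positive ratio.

RD:DE = -3

Assign R = (0, 0), K = (1, 0), E = (0, 1), M = (1, -1) — the answer is frame-independent, so this choice is without loss of generality.
1. L is the midpoint of RE ⇒ L = (0, 1/2)
2. D is where the line through K parallel to LM meets line RE ⇒ D = (0, 3/2)
D = R + t·(E−R) with t = 3/2, so RD:DE = t:(1−t) = 3/2:-1/2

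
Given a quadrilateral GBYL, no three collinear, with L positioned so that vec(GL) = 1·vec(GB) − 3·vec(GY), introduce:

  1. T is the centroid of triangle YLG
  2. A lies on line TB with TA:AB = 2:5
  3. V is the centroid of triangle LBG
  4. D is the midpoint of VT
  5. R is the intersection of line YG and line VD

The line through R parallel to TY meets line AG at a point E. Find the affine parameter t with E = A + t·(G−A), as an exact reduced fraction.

Assign G = (0, 0), B = (1, 0), Y = (0, 1), L = (1, -3) — the answer is frame-independent, so this choice is without loss of generality.
1. T is the centroid of triangle YLG ⇒ T = (1/3, -2/3)
2. A lies on line TB with TA:AB = 2:5 ⇒ A = (11/21, -10/21)
3. V is the centroid of triangle LBG ⇒ V = (2/3, -1)
4. D is the midpoint of VT ⇒ D = (1/2, -5/6)
5. R is the intersection of line YG and line VD ⇒ R = (0, -1/3)
through R parallel to TY: direction (-1/3, 5/3); meets AG at E = (-11/135, 2/27)
E = A + t·(G−A) with t = 52/45

t = 52/45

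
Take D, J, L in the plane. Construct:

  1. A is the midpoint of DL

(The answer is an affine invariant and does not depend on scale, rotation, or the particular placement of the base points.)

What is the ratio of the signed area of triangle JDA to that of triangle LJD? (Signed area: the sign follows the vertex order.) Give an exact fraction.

[JDA]:[LJD] = 1/2

Work in coordinates with D = (0, 0), J = (1, 0), L = (0, 1).
1. A is the midpoint of DL ⇒ A = (0, 1/2)
2·[JDA] = -1/2, 2·[LJD] = -1
[JDA]:[LJD] = -1/2:-1 = 1/2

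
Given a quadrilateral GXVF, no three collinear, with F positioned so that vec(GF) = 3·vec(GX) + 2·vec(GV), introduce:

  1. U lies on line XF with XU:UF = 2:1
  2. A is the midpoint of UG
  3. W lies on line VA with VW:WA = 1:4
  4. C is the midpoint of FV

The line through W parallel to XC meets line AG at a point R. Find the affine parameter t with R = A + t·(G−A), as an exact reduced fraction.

Work in coordinates with G = (0, 0), X = (1, 0), V = (0, 1), F = (3, 2).
1. U lies on line XF with XU:UF = 2:1 ⇒ U = (7/3, 4/3)
2. A is the midpoint of UG ⇒ A = (7/6, 2/3)
3. W lies on line VA with VW:WA = 1:4 ⇒ W = (7/30, 14/15)
4. C is the midpoint of FV ⇒ C = (3/2, 3/2)
through W parallel to XC: direction (1/2, 3/2); meets AG at R = (-49/510, -14/255)
R = A + t·(G−A) with t = 92/85

t = 92/85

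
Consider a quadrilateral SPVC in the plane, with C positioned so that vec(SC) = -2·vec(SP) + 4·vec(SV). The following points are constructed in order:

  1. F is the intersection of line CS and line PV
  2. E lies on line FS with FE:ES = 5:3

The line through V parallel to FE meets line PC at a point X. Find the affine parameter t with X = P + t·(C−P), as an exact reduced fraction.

Assign S = (0, 0), P = (1, 0), V = (0, 1), C = (-2, 4) — the answer is frame-independent, so this choice is without loss of generality.
1. F is the intersection of line CS and line PV ⇒ F = (-1, 2)
2. E lies on line FS with FE:ES = 5:3 ⇒ E = (-3/8, 3/4)
through V parallel to FE: direction (5/8, -5/4); meets PC at X = (-1/2, 2)
X = P + t·(C−P) with t = 1/2

t = 1/2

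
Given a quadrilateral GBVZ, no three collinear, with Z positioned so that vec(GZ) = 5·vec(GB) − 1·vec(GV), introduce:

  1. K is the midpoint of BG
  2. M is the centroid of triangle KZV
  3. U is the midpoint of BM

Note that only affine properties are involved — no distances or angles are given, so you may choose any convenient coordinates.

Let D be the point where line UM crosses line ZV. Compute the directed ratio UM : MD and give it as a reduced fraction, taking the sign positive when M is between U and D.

Assign G = (0, 0), B = (1, 0), V = (0, 1), Z = (5, -1) — the answer is frame-independent, so this choice is without loss of generality.
1. K is the midpoint of BG ⇒ K = (1/2, 0)
2. M is the centroid of triangle KZV ⇒ M = (11/6, 0)
3. U is the midpoint of BM ⇒ U = (17/12, 0)
line UM meets ZV at D = (5/2, 0)
M = U + t·(D−U) with t = 5/13, so UM:MD = 5/13:8/13

UM:MD = 5/8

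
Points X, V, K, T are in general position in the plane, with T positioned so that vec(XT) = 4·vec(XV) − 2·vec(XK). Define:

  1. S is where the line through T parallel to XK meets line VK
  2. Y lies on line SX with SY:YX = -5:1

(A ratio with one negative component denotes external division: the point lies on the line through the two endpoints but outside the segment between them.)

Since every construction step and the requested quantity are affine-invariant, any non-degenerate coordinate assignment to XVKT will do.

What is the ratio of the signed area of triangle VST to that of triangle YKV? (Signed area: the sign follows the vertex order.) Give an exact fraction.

[VST]:[YKV] = -12/5

Work in coordinates with X = (0, 0), V = (1, 0), K = (0, 1), T = (4, -2).
1. S is where the line through T parallel to XK meets line VK ⇒ S = (4, -3)
2. Y lies on line SX with SY:YX = -5:1 ⇒ Y = (-1, 3/4)
2·[VST] = 3, 2·[YKV] = -5/4
[VST]:[YKV] = 3:-5/4 = -12/5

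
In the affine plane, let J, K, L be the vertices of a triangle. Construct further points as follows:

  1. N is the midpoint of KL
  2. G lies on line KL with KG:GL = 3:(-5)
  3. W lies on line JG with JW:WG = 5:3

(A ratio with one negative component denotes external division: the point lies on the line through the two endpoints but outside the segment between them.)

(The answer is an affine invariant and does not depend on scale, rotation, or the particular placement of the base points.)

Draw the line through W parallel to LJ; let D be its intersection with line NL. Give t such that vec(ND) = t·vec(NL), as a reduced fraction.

t = -17/8

Work in coordinates with J = (0, 0), K = (1, 0), L = (0, 1).
1. N is the midpoint of KL ⇒ N = (1/2, 1/2)
2. G lies on line KL with KG:GL = 3:(-5) ⇒ G = (5/2, -3/2)
3. W lies on line JG with JW:WG = 5:3 ⇒ W = (25/16, -15/16)
through W parallel to LJ: direction (0, -1); meets NL at D = (25/16, -9/16)
D = N + t·(L−N) with t = -17/8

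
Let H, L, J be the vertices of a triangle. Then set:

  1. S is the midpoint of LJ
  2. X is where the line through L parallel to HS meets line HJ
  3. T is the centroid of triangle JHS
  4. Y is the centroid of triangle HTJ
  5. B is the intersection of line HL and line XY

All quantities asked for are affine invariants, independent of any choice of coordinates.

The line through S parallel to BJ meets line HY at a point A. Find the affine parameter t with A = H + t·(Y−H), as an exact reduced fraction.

Set H = (0, 0), L = (1, 0), J = (0, 1); any affine frame gives the same invariant.
1. S is the midpoint of LJ ⇒ S = (1/2, 1/2)
2. X is where the line through L parallel to HS meets line HJ ⇒ X = (0, -1)
3. T is the centroid of triangle JHS ⇒ T = (1/6, 1/2)
4. Y is the centroid of triangle HTJ ⇒ Y = (1/18, 1/2)
5. B is the intersection of line HL and line XY ⇒ B = (1/27, 0)
through S parallel to BJ: direction (-1/27, 1); meets HY at A = (7/18, 7/2)
A = H + t·(Y−H) with t = 7

t = 7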